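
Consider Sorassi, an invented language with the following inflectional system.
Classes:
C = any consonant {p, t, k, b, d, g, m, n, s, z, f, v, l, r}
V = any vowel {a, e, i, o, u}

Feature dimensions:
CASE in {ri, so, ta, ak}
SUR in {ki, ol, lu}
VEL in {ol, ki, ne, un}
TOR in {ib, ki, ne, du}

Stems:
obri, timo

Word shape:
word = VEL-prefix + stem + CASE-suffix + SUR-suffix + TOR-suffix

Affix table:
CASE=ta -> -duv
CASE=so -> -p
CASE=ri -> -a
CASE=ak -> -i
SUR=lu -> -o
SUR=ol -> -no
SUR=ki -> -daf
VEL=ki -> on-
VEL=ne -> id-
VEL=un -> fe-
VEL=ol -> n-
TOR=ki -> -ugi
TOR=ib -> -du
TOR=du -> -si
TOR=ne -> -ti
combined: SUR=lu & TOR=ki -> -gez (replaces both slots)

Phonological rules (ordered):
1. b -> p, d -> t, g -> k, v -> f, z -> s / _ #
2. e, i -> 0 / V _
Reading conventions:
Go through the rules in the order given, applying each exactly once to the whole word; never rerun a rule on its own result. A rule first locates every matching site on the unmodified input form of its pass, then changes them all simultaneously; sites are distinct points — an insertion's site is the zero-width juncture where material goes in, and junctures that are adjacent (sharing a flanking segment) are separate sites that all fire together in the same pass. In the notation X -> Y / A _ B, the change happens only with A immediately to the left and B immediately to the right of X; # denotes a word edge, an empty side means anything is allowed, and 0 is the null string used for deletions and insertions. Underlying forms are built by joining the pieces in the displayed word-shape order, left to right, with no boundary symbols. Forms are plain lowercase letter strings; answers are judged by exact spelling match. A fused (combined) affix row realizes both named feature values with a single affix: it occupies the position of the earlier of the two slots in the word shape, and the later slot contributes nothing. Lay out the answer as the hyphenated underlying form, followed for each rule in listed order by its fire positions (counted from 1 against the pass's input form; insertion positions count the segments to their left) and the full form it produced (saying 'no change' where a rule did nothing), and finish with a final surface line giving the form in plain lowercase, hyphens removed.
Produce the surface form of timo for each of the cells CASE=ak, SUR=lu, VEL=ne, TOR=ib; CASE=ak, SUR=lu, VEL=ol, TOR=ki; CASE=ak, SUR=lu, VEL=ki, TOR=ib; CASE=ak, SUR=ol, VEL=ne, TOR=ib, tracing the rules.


cell CASE=ak, SUR=lu, VEL=ne, TOR=ib:
underlying: id-timo-i-o-du
1. b -> p, d -> t, g -> k, v -> f, z -> s / _ #: no change
2. e, i -> 0 / V _: fires at position(s) 7: idtimoodu
surface: idtimoodu

cell CASE=ak, SUR=lu, VEL=ol, TOR=ki:
underlying: n-timo-i-gez
1. b -> p, d -> t, g -> k, v -> f, z -> s / _ #: fires at position(s) 9: ntimoiges
2. e, i -> 0 / V _: fires at position(s) 6: ntimoges
surface: ntimoges

cell CASE=ak, SUR=lu, VEL=ki, TOR=ib:
underlying: on-timo-i-o-du
1. b -> p, d -> t, g -> k, v -> f, z -> s / _ #: no change
2. e, i -> 0 / V _: fires at position(s) 7: ontimoodu
surface: ontimoodu

cell CASE=ak, SUR=ol, VEL=ne, TOR=ib:
underlying: id-timo-i-no-du
1. b -> p, d -> t, g -> k, v -> f, z -> s / _ #: no change
2. e, i -> 0 / V _: fires at position(s) 7: idtimonodu
surface: idtimonodu


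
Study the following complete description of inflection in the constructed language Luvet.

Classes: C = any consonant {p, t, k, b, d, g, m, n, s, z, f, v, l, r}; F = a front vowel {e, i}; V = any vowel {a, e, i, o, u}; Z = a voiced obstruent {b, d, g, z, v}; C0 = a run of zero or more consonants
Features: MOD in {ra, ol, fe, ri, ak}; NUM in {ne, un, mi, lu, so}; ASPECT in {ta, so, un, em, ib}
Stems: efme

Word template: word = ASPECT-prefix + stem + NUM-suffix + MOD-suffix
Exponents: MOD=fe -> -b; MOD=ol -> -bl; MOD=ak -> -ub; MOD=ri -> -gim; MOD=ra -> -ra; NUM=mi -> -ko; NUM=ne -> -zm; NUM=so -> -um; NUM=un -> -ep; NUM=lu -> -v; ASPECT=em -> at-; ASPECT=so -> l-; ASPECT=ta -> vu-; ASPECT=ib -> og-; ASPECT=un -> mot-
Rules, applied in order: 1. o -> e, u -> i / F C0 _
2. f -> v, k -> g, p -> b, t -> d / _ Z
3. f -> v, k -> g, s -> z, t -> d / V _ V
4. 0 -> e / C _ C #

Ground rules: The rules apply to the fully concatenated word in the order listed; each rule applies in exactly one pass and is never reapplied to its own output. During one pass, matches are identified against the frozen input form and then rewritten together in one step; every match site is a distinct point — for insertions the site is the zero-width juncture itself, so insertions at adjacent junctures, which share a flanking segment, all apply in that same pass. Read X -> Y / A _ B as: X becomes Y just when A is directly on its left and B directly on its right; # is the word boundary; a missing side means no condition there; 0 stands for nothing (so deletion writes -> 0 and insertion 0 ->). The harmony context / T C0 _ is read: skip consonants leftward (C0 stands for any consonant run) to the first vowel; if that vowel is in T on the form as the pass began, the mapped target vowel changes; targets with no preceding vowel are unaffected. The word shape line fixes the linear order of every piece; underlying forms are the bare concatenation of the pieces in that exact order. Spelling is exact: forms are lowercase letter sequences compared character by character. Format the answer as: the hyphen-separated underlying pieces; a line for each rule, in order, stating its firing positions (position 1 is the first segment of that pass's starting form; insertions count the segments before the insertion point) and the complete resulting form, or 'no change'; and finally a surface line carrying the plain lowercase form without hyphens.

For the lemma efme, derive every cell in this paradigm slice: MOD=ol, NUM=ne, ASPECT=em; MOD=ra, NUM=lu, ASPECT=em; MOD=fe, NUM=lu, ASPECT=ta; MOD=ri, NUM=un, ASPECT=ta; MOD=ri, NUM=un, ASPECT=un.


cell MOD=ol, NUM=ne, ASPECT=em:
underlying: at-efme-zm-bl
1. o -> e, u -> i / F C0 _: no change
2. f -> v, k -> g, p -> b, t -> d / _ Z: no change
3. f -> v, k -> g, s -> z, t -> d / V _ V: fires at position(s) 2: adefmezmbl
4. 0 -> e / C _ C #: inserts after position(s) 9: adefmezmbel
surface: adefmezmbel

cell MOD=ra, NUM=lu, ASPECT=em:
underlying: at-efme-v-ra
1. o -> e, u -> i / F C0 _: no change
2. f -> v, k -> g, p -> b, t -> d / _ Z: no change
3. f -> v, k -> g, s -> z, t -> d / V _ V: fires at position(s) 2: adefmevra
4. 0 -> e / C _ C #: no change
surface: adefmevra

cell MOD=fe, NUM=lu, ASPECT=ta:
underlying: vu-efme-v-b
1. o -> e, u -> i / F C0 _: no change
2. f -> v, k -> g, p -> b, t -> d / _ Z: no change
3. f -> v, k -> g, s -> z, t -> d / V _ V: no change
4. 0 -> e / C _ C #: inserts after position(s) 7: vuefmeveb
surface: vuefmeveb

cell MOD=ri, NUM=un, ASPECT=ta:
underlying: vu-efme-ep-gim
1. o -> e, u -> i / F C0 _: no change
2. f -> v, k -> g, p -> b, t -> d / _ Z: fires at position(s) 8: vuefmeebgim
3. f -> v, k -> g, s -> z, t -> d / V _ V: no change
4. 0 -> e / C _ C #: no change
surface: vuefmeebgim

cell MOD=ri, NUM=un, ASPECT=un:
underlying: mot-efme-ep-gim
1. o -> e, u -> i / F C0 _: no change
2. f -> v, k -> g, p -> b, t -> d / _ Z: fires at position(s) 9: motefmeebgim
3. f -> v, k -> g, s -> z, t -> d / V _ V: fires at position(s) 3: modefmeebgim
4. 0 -> e / C _ C #: no change
surface: modefmeebgim


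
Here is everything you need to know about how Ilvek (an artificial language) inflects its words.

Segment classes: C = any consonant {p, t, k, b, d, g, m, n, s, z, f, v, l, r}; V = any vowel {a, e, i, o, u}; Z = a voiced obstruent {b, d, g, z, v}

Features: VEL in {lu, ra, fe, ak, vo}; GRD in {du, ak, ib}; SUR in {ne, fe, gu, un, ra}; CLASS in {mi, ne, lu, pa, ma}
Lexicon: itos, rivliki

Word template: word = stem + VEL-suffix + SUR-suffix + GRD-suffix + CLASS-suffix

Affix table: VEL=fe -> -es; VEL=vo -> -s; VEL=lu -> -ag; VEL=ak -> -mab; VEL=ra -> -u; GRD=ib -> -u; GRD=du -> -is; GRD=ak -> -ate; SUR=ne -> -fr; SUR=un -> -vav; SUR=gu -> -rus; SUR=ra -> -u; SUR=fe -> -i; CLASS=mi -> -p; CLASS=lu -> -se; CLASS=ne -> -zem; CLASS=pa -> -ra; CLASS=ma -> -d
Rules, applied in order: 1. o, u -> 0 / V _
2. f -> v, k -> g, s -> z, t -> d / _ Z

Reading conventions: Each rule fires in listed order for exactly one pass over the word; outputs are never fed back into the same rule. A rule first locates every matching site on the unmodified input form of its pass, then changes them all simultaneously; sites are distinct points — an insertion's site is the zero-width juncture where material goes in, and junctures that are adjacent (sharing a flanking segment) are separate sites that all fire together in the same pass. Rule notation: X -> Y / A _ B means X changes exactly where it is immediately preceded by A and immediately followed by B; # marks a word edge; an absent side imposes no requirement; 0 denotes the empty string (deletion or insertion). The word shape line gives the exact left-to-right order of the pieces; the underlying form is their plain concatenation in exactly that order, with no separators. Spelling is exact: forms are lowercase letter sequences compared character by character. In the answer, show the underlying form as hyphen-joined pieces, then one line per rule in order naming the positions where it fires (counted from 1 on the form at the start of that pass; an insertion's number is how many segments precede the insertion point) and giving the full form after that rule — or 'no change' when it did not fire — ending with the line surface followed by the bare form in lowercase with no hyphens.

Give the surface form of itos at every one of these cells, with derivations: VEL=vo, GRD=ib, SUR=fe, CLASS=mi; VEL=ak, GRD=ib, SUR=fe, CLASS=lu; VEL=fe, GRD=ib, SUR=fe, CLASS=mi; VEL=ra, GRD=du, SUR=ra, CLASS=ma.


cell VEL=vo, GRD=ib, SUR=fe, CLASS=mi:
underlying: itos-s-i-u-p
1. o, u -> 0 / V _: fires at position(s) 7: itossip
2. f -> v, k -> g, s -> z, t -> d / _ Z: no change
surface: itossip

cell VEL=ak, GRD=ib, SUR=fe, CLASS=lu:
underlying: itos-mab-i-u-se
1. o, u -> 0 / V _: fires at position(s) 9: itosmabise
2. f -> v, k -> g, s -> z, t -> d / _ Z: no change
surface: itosmabise

cell VEL=fe, GRD=ib, SUR=fe, CLASS=mi:
underlying: itos-es-i-u-p
1. o, u -> 0 / V _: fires at position(s) 8: itosesip
2. f -> v, k -> g, s -> z, t -> d / _ Z: no change
surface: itosesip

cell VEL=ra, GRD=du, SUR=ra, CLASS=ma:
underlying: itos-u-u-is-d
1. o, u -> 0 / V _: fires at position(s) 6: itosuisd
2. f -> v, k -> g, s -> z, t -> d / _ Z: fires at position(s) 7: itosuizd
surface: itosuizd


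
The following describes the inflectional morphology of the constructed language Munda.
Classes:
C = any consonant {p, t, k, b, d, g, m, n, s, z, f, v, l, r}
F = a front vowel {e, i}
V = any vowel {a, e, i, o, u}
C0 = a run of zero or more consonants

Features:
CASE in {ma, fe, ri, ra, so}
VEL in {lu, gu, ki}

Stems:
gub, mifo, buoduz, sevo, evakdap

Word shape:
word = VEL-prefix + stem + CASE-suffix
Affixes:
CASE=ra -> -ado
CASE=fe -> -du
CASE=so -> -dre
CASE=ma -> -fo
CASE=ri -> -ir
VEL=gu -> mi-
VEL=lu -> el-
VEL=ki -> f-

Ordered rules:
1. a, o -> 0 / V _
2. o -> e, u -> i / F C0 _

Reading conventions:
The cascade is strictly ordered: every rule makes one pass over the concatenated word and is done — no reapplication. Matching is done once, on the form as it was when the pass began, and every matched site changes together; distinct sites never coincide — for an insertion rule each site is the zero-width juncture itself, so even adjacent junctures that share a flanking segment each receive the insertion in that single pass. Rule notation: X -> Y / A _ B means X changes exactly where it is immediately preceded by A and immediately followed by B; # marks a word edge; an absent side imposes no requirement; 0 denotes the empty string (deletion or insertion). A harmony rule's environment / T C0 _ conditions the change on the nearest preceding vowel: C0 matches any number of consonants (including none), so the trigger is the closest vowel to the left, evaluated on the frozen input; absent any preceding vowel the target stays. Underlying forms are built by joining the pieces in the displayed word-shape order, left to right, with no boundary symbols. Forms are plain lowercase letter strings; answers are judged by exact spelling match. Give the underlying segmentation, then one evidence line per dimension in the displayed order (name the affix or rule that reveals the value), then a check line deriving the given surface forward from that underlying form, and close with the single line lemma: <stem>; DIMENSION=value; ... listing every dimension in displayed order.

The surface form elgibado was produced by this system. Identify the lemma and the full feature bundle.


underlying: el-gub-ado
CASE=ra - signalled by the affix -ado
VEL=lu - signalled by the affix el-
check: elgubado -> elgubado -> elgibado
lemma: gub; CASE=ra; VEL=lu


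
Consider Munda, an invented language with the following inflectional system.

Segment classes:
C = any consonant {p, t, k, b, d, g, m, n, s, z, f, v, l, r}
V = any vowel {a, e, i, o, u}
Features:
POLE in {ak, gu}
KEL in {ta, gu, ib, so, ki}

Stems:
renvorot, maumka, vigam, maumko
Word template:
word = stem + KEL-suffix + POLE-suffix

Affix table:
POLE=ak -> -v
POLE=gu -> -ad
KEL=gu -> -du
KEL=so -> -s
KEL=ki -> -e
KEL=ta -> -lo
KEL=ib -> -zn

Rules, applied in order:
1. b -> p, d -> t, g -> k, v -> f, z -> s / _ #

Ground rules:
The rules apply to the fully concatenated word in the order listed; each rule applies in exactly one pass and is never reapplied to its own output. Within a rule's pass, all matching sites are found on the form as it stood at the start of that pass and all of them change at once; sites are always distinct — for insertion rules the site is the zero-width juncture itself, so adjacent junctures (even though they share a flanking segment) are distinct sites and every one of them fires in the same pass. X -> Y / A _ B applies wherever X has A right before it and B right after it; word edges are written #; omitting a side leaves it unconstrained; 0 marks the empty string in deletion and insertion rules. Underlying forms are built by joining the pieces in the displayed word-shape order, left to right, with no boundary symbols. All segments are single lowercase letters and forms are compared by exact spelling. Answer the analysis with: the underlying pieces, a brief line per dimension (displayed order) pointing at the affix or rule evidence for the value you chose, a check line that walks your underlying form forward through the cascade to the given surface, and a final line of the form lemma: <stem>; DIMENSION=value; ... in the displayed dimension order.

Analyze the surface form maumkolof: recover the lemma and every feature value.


underlying: maumko-lo-v
POLE=ak - signalled by the affix -v
KEL=ta - signalled by the affix -lo
check: maumkolov -> maumkolof
lemma: maumko; POLE=ak; KEL=ta


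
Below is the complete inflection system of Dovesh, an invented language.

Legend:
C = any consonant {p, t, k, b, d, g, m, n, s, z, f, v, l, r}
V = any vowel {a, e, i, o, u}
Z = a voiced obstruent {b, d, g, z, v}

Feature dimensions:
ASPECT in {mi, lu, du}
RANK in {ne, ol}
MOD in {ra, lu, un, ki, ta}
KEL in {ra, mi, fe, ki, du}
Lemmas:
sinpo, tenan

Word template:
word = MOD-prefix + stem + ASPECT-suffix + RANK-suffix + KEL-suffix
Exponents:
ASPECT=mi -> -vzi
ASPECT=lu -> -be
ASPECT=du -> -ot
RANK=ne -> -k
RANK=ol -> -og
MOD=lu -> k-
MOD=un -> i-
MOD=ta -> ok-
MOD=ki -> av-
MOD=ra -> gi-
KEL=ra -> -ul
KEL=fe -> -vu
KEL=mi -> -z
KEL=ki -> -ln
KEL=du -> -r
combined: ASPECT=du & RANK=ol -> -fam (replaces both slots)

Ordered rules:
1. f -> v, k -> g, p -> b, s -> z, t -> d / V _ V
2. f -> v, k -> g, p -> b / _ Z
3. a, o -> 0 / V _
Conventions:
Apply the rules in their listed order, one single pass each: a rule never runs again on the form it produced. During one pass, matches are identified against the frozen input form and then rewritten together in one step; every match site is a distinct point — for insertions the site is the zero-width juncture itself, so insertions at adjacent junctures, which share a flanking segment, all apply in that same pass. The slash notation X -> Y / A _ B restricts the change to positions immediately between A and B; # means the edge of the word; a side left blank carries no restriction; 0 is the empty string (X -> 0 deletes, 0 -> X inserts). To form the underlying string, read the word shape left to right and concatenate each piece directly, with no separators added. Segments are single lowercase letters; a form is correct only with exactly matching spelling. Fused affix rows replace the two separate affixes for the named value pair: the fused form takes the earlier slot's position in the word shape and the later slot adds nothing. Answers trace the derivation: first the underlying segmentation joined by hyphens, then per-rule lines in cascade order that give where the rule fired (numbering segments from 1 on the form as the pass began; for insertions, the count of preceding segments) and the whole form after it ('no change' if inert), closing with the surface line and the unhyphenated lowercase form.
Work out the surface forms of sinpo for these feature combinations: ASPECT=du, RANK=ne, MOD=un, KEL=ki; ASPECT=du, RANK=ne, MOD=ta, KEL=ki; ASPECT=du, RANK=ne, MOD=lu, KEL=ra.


cell ASPECT=du, RANK=ne, MOD=un, KEL=ki:
underlying: i-sinpo-ot-k-ln
1. f -> v, k -> g, p -> b, s -> z, t -> d / V _ V: fires at position(s) 2: izinpootkln
2. f -> v, k -> g, p -> b / _ Z: no change
3. a, o -> 0 / V _: fires at position(s) 7: izinpotkln
surface: izinpotkln

cell ASPECT=du, RANK=ne, MOD=ta, KEL=ki:
underlying: ok-sinpo-ot-k-ln
1. f -> v, k -> g, p -> b, s -> z, t -> d / V _ V: no change
2. f -> v, k -> g, p -> b / _ Z: no change
3. a, o -> 0 / V _: fires at position(s) 8: oksinpotkln
surface: oksinpotkln

cell ASPECT=du, RANK=ne, MOD=lu, KEL=ra:
underlying: k-sinpo-ot-k-ul
1. f -> v, k -> g, p -> b, s -> z, t -> d / V _ V: no change
2. f -> v, k -> g, p -> b / _ Z: no change
3. a, o -> 0 / V _: fires at position(s) 7: ksinpotkul
surface: ksinpotkul


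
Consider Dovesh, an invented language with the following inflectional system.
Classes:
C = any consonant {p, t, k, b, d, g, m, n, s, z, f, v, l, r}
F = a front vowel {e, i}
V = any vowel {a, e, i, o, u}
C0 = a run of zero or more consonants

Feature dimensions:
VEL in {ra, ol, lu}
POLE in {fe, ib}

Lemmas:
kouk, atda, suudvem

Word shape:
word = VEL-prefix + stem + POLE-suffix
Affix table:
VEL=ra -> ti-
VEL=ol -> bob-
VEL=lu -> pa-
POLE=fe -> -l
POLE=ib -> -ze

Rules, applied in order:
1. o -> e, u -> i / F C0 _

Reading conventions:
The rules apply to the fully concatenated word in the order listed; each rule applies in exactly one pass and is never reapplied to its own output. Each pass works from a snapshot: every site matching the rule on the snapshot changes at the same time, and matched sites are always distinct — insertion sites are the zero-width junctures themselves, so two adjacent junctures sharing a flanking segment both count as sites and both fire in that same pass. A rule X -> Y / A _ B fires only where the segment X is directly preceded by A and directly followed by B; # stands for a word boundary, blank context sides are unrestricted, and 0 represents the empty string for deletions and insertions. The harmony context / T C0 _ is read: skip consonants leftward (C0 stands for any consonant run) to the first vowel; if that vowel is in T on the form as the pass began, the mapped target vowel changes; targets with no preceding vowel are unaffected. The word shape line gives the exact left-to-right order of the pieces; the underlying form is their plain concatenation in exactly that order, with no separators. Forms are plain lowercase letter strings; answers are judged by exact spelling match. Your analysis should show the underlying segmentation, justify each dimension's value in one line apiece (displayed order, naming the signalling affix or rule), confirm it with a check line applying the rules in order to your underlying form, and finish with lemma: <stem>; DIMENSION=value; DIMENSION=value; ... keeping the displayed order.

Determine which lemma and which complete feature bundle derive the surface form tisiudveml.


underlying: ti-suudvem-l
VEL=ra - signalled by the affix ti-
POLE=fe - signalled by the affix -l
check: tisuudveml -> tisiudveml
lemma: suudvem; VEL=ra; POLE=fe


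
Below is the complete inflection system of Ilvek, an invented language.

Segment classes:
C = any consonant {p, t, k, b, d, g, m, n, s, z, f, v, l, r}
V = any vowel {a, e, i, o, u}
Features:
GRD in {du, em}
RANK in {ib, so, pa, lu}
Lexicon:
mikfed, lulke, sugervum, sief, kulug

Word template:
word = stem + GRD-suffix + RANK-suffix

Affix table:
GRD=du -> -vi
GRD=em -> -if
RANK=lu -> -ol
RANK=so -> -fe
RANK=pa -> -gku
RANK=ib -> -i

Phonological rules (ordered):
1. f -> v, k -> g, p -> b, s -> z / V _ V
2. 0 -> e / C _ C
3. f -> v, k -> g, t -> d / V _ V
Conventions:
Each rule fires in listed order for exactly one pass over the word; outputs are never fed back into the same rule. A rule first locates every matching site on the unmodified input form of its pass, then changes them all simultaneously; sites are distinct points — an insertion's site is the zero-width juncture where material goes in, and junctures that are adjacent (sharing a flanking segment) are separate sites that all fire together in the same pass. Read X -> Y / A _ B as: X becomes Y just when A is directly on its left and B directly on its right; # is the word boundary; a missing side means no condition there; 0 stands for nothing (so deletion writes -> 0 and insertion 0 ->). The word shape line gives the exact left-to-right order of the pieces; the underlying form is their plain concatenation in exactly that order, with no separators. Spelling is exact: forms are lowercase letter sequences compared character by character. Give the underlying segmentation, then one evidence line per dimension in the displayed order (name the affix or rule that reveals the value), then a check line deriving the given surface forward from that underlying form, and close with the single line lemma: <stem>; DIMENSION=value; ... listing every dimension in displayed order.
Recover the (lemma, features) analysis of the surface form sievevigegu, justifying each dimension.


underlying: sief-vi-gku
GRD=du - signalled by the affix -vi
RANK=pa - signalled by the affix -gku
check: siefvigku -> siefvigku -> siefevigeku -> sievevigegu
lemma: sief; GRD=du; RANK=pa


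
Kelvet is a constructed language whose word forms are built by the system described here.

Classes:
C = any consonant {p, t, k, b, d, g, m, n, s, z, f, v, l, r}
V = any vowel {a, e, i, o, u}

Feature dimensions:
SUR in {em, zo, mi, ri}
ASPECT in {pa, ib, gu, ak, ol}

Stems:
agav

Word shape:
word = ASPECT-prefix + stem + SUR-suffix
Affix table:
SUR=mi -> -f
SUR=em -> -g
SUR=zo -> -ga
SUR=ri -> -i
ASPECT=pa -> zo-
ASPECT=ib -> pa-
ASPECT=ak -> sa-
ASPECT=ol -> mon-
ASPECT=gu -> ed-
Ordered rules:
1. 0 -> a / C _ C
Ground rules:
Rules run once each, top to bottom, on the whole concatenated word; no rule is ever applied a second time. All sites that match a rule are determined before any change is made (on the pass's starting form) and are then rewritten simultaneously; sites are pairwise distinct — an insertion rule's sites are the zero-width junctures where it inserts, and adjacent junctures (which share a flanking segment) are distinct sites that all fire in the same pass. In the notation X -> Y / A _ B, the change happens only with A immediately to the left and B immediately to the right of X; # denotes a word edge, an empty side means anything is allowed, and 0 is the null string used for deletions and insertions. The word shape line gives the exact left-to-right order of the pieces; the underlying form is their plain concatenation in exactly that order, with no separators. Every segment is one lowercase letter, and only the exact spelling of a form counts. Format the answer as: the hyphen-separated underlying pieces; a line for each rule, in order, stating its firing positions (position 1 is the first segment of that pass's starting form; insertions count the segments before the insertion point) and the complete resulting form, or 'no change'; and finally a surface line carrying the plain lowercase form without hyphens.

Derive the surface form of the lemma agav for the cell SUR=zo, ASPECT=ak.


underlying: sa-agav-ga
1. 0 -> a / C _ C: inserts after position(s) 6: saagavaga
surface: saagavaga


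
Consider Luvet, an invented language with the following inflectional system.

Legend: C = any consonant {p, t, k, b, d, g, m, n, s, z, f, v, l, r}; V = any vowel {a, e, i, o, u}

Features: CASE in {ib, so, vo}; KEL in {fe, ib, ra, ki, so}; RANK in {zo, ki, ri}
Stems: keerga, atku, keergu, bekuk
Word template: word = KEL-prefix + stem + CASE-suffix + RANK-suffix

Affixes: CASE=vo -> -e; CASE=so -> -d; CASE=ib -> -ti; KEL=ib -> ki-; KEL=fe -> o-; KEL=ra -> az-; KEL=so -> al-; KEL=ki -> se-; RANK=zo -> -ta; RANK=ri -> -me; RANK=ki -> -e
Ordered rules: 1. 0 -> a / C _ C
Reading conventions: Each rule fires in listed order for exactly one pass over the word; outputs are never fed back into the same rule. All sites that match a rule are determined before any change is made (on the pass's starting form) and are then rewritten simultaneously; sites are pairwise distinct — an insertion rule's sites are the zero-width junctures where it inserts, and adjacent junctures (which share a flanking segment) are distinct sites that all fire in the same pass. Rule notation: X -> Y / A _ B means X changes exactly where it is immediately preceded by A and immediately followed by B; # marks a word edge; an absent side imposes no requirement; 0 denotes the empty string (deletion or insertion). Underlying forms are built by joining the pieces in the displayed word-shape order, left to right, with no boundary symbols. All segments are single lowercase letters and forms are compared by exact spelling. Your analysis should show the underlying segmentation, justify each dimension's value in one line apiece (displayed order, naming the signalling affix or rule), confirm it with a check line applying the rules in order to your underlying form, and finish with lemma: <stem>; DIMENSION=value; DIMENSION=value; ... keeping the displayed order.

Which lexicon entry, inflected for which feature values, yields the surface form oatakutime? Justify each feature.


underlying: o-atku-ti-me
CASE=ib - signalled by the affix -ti
KEL=fe - signalled by the affix o-
RANK=ri - signalled by the affix -me
check: oatkutime -> oatakutime
lemma: atku; CASE=ib; KEL=fe; RANK=ri


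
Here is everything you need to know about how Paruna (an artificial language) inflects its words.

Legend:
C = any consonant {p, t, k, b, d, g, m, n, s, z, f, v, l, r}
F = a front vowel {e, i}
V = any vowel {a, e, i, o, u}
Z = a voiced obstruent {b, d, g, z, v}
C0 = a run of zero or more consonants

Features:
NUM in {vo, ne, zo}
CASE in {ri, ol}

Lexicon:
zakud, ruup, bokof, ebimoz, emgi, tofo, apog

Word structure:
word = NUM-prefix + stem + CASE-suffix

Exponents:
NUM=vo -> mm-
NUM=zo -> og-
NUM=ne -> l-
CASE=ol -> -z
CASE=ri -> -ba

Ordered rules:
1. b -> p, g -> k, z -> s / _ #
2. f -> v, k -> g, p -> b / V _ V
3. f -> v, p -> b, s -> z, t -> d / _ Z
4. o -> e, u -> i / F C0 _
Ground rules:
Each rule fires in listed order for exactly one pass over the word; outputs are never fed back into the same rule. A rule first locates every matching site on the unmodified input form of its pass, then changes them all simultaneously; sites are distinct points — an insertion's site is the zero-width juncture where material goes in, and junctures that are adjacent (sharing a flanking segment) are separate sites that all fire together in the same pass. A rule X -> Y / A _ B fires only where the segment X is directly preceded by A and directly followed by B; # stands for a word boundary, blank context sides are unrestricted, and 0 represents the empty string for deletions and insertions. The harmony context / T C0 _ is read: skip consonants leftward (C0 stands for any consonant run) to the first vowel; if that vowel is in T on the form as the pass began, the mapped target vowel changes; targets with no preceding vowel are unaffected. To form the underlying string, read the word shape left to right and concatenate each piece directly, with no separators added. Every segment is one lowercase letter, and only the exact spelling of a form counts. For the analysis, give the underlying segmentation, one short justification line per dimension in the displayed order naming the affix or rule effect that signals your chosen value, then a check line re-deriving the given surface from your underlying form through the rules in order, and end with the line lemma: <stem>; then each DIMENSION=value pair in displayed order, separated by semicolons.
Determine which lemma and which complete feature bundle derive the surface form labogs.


underlying: l-apog-z
NUM=ne - signalled by the affix l-
CASE=ol - signalled by the affix -z
check: lapogz -> lapogs -> labogs -> labogs -> labogs
lemma: apog; NUM=ne; CASE=ol


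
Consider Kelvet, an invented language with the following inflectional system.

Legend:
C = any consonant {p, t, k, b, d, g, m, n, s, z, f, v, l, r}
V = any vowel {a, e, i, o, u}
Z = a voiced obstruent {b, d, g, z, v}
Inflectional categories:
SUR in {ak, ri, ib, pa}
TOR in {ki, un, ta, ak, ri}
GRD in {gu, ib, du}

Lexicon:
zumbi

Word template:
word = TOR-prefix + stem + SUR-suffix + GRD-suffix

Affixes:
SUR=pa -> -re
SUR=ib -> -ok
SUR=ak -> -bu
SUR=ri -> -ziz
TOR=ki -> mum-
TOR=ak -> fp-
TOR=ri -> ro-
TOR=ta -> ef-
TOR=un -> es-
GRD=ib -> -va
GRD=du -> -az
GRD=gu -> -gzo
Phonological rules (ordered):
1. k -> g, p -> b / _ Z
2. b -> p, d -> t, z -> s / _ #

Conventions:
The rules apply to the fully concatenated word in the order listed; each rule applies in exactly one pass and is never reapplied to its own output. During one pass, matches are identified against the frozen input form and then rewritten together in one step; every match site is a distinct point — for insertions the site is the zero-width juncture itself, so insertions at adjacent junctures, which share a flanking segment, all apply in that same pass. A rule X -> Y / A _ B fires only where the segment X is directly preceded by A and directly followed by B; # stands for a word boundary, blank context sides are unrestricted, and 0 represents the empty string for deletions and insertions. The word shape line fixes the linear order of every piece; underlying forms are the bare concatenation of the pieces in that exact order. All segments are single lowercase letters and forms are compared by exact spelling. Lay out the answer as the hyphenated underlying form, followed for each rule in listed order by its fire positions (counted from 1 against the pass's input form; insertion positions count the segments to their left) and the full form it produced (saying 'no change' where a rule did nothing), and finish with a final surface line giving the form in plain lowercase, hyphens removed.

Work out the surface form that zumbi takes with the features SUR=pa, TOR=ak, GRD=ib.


underlying: fp-zumbi-re-va
1. k -> g, p -> b / _ Z: fires at position(s) 2: fbzumbireva
2. b -> p, d -> t, z -> s / _ #: no change
surface: fbzumbireva


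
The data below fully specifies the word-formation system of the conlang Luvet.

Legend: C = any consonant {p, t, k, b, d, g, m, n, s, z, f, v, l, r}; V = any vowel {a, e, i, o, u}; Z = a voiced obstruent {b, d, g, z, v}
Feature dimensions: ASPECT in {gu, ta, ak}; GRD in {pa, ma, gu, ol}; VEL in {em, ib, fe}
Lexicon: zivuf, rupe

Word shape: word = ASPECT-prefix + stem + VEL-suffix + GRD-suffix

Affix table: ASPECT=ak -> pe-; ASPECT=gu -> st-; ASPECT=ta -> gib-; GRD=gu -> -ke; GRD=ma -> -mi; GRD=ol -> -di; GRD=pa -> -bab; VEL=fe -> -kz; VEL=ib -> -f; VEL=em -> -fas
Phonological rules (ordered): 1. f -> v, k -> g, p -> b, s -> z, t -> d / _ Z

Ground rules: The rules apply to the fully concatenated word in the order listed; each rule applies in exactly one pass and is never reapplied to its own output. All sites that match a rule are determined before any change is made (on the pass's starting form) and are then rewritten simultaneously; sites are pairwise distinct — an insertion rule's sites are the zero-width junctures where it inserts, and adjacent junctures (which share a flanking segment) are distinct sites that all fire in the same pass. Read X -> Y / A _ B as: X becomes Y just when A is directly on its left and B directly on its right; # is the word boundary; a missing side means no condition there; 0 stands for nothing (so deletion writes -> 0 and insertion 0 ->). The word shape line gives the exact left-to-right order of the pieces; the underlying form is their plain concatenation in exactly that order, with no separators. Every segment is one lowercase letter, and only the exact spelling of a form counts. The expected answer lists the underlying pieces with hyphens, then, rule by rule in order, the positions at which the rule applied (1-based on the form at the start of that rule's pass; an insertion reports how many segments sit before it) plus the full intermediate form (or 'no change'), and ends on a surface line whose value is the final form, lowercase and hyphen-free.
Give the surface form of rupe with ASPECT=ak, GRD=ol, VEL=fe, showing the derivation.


underlying: pe-rupe-kz-di
1. f -> v, k -> g, p -> b, s -> z, t -> d / _ Z: fires at position(s) 7: perupegzdi
surface: perupegzdi


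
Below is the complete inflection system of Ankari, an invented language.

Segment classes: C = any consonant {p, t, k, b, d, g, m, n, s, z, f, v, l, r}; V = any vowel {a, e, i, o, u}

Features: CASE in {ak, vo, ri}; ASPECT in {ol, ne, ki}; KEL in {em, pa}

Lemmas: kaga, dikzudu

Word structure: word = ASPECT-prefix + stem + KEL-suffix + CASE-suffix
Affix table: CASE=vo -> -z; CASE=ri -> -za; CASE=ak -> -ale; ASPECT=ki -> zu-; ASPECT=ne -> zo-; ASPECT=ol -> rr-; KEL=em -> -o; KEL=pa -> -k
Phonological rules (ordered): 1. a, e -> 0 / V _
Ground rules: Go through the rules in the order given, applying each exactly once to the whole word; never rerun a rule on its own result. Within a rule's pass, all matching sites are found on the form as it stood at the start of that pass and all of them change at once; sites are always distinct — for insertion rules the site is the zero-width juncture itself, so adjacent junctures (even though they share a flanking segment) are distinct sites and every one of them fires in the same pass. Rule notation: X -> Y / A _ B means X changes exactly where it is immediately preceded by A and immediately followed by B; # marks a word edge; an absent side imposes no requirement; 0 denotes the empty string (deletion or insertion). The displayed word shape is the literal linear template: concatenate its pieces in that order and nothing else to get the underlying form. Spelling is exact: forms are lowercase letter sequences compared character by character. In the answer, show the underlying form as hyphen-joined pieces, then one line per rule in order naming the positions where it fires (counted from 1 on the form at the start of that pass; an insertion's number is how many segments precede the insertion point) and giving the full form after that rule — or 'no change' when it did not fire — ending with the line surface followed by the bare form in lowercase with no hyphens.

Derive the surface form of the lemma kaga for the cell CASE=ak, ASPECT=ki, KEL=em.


underlying: zu-kaga-o-ale
1. a, e -> 0 / V _: fires at position(s) 8: zukagaole
surface: zukagaole


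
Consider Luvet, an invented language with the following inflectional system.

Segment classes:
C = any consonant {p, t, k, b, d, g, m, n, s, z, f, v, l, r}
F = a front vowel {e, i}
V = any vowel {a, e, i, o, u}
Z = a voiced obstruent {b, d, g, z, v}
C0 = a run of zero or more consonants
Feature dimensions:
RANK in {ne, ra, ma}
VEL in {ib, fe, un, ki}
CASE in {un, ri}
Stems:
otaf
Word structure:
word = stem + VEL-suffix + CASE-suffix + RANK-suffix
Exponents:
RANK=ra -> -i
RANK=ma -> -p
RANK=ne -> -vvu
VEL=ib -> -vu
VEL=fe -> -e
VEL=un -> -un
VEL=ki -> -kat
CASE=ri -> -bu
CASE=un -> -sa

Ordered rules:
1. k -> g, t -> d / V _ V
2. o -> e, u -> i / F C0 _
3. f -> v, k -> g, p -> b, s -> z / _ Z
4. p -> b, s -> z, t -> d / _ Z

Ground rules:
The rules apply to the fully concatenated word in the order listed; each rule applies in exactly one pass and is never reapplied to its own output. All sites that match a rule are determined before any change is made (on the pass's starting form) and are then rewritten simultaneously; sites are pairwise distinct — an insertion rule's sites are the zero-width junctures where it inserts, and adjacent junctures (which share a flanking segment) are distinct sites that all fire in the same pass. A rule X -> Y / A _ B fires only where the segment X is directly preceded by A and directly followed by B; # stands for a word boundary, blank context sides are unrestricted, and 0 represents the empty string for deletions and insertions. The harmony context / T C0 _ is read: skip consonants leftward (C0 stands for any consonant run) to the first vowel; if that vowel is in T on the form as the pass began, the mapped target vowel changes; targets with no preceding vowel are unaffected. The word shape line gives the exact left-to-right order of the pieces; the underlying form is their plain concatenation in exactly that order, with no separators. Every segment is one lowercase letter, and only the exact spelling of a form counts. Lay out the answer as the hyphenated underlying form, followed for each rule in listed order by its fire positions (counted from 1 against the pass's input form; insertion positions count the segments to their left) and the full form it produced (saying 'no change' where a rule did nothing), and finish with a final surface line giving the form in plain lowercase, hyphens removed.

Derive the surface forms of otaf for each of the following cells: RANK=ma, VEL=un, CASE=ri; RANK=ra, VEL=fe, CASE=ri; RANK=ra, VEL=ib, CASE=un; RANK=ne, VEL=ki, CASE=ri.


cell RANK=ma, VEL=un, CASE=ri:
underlying: otaf-un-bu-p
1. k -> g, t -> d / V _ V: fires at position(s) 2: odafunbup
2. o -> e, u -> i / F C0 _: no change
3. f -> v, k -> g, p -> b, s -> z / _ Z: no change
4. p -> b, s -> z, t -> d / _ Z: no change
surface: odafunbup

cell RANK=ra, VEL=fe, CASE=ri:
underlying: otaf-e-bu-i
1. k -> g, t -> d / V _ V: fires at position(s) 2: odafebui
2. o -> e, u -> i / F C0 _: fires at position(s) 7: odafebii
3. f -> v, k -> g, p -> b, s -> z / _ Z: no change
4. p -> b, s -> z, t -> d / _ Z: no change
surface: odafebii

cell RANK=ra, VEL=ib, CASE=un:
underlying: otaf-vu-sa-i
1. k -> g, t -> d / V _ V: fires at position(s) 2: odafvusai
2. o -> e, u -> i / F C0 _: no change
3. f -> v, k -> g, p -> b, s -> z / _ Z: fires at position(s) 4: odavvusai
4. p -> b, s -> z, t -> d / _ Z: no change
surface: odavvusai

cell RANK=ne, VEL=ki, CASE=ri:
underlying: otaf-kat-bu-vvu
1. k -> g, t -> d / V _ V: fires at position(s) 2: odafkatbuvvu
2. o -> e, u -> i / F C0 _: no change
3. f -> v, k -> g, p -> b, s -> z / _ Z: no change
4. p -> b, s -> z, t -> d / _ Z: fires at position(s) 7: odafkadbuvvu
surface: odafkadbuvvu


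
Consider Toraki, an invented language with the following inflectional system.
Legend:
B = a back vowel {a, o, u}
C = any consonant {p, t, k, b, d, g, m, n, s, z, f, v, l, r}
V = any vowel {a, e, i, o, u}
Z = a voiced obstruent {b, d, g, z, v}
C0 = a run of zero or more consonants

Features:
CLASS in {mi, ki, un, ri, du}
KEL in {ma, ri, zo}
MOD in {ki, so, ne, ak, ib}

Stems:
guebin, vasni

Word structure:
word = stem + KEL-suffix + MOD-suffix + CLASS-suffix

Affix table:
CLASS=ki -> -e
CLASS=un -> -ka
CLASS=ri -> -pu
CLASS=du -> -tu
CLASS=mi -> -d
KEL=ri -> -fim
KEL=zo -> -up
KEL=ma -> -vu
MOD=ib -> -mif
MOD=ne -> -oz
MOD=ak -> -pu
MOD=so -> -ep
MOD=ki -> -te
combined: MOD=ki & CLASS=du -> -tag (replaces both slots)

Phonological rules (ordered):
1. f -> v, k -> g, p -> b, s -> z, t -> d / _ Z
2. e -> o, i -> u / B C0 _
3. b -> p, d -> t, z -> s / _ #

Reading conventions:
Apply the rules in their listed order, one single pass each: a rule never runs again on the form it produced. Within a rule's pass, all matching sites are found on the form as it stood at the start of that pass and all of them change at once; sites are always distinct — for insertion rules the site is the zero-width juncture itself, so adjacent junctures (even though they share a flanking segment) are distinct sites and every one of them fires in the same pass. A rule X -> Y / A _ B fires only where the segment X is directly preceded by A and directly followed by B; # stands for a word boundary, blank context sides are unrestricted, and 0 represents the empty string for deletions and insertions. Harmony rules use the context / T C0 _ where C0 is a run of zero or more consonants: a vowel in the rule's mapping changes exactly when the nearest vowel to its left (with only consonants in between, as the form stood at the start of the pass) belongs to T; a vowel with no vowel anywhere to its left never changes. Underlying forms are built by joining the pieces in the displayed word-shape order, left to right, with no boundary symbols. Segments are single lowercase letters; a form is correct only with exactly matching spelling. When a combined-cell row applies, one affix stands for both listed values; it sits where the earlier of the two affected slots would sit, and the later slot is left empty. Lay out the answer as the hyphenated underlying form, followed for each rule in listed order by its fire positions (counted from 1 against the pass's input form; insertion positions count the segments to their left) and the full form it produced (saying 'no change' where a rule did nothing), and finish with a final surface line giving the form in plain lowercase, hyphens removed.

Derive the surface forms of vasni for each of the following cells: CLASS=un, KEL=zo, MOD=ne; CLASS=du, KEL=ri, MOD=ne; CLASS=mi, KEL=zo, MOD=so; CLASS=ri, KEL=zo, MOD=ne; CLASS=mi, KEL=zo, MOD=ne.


cell CLASS=un, KEL=zo, MOD=ne:
underlying: vasni-up-oz-ka
1. f -> v, k -> g, p -> b, s -> z, t -> d / _ Z: no change
2. e -> o, i -> u / B C0 _: fires at position(s) 5: vasnuupozka
3. b -> p, d -> t, z -> s / _ #: no change
surface: vasnuupozka

cell CLASS=du, KEL=ri, MOD=ne:
underlying: vasni-fim-oz-tu
1. f -> v, k -> g, p -> b, s -> z, t -> d / _ Z: no change
2. e -> o, i -> u / B C0 _: fires at position(s) 5: vasnufimoztu
3. b -> p, d -> t, z -> s / _ #: no change
surface: vasnufimoztu

cell CLASS=mi, KEL=zo, MOD=so:
underlying: vasni-up-ep-d
1. f -> v, k -> g, p -> b, s -> z, t -> d / _ Z: fires at position(s) 9: vasniupebd
2. e -> o, i -> u / B C0 _: fires at position(s) 5, 8: vasnuupobd
3. b -> p, d -> t, z -> s / _ #: fires at position(s) 10: vasnuupobt
surface: vasnuupobt

cell CLASS=ri, KEL=zo, MOD=ne:
underlying: vasni-up-oz-pu
1. f -> v, k -> g, p -> b, s -> z, t -> d / _ Z: no change
2. e -> o, i -> u / B C0 _: fires at position(s) 5: vasnuupozpu
3. b -> p, d -> t, z -> s / _ #: no change
surface: vasnuupozpu

cell CLASS=mi, KEL=zo, MOD=ne:
underlying: vasni-up-oz-d
1. f -> v, k -> g, p -> b, s -> z, t -> d / _ Z: no change
2. e -> o, i -> u / B C0 _: fires at position(s) 5: vasnuupozd
3. b -> p, d -> t, z -> s / _ #: fires at position(s) 10: vasnuupozt
surface: vasnuupozt
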